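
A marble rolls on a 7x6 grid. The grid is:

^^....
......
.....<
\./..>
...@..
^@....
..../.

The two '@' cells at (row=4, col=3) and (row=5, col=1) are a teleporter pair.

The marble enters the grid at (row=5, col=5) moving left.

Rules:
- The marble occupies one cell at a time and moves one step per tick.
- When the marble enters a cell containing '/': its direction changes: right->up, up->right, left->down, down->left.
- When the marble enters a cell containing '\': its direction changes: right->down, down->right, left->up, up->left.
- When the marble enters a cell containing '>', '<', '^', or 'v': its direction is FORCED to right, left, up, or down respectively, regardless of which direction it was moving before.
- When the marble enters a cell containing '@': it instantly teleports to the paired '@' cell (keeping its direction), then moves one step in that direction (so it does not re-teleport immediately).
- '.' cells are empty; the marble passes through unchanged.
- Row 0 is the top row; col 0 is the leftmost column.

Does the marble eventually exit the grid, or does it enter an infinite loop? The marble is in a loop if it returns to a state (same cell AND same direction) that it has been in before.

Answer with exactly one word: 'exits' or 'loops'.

Step 1: enter (5,5), '.' pass, move left to (5,4)
Step 2: enter (5,4), '.' pass, move left to (5,3)
Step 3: enter (5,3), '.' pass, move left to (5,2)
Step 4: enter (5,2), '.' pass, move left to (5,1)
Step 5: enter (5,1), '@' teleport (5,1)->(4,3), also enter (4,3), move left to (4,2)
Step 6: enter (4,2), '.' pass, move left to (4,1)
Step 7: enter (4,1), '.' pass, move left to (4,0)
Step 8: enter (4,0), '.' pass, move left to (4,-1)
Step 9: at (4,-1) — EXIT via left edge, pos 4

Answer: exits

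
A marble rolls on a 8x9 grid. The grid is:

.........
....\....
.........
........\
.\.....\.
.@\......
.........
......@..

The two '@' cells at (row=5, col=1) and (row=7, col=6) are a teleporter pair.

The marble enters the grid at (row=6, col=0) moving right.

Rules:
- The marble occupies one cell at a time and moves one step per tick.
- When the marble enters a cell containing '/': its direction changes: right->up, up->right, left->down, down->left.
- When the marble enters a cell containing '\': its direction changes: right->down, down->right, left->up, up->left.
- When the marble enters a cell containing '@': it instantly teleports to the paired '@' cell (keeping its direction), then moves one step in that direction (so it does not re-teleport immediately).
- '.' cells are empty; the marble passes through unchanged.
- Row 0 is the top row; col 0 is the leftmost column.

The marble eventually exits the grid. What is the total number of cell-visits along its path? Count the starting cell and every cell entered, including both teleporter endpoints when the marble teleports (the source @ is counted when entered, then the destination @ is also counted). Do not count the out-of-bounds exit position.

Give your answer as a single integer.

Step 1: enter (6,0), '.' pass, move right to (6,1)
Step 2: enter (6,1), '.' pass, move right to (6,2)
Step 3: enter (6,2), '.' pass, move right to (6,3)
Step 4: enter (6,3), '.' pass, move right to (6,4)
Step 5: enter (6,4), '.' pass, move right to (6,5)
Step 6: enter (6,5), '.' pass, move right to (6,6)
Step 7: enter (6,6), '.' pass, move right to (6,7)
Step 8: enter (6,7), '.' pass, move right to (6,8)
Step 9: enter (6,8), '.' pass, move right to (6,9)
Step 10: at (6,9) — EXIT via right edge, pos 6
Path length (cell visits): 9

Answer: 9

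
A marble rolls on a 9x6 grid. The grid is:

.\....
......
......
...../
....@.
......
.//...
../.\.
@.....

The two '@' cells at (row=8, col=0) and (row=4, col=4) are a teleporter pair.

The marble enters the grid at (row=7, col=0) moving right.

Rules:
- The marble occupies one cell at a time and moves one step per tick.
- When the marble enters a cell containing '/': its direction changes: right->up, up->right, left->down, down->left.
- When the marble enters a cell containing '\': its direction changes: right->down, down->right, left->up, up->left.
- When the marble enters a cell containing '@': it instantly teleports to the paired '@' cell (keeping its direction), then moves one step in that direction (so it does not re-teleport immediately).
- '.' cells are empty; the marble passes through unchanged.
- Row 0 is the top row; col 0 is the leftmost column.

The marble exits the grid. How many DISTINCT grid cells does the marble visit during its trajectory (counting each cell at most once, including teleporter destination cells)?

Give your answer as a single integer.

Step 1: enter (7,0), '.' pass, move right to (7,1)
Step 2: enter (7,1), '.' pass, move right to (7,2)
Step 3: enter (7,2), '/' deflects right->up, move up to (6,2)
Step 4: enter (6,2), '/' deflects up->right, move right to (6,3)
Step 5: enter (6,3), '.' pass, move right to (6,4)
Step 6: enter (6,4), '.' pass, move right to (6,5)
Step 7: enter (6,5), '.' pass, move right to (6,6)
Step 8: at (6,6) — EXIT via right edge, pos 6
Distinct cells visited: 7 (path length 7)

Answer: 7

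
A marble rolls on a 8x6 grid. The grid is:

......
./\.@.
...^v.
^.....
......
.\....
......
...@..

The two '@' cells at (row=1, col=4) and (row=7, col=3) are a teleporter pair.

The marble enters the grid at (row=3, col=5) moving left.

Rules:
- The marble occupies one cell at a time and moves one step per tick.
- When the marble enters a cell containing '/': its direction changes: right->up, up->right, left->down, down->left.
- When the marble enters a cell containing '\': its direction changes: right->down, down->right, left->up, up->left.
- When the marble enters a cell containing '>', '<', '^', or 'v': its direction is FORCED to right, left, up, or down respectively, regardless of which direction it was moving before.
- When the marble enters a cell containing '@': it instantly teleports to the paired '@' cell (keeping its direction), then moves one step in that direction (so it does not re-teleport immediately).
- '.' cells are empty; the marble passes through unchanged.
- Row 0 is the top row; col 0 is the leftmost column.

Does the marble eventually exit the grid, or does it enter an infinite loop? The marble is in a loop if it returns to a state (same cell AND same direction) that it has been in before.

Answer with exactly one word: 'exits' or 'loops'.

Step 1: enter (3,5), '.' pass, move left to (3,4)
Step 2: enter (3,4), '.' pass, move left to (3,3)
Step 3: enter (3,3), '.' pass, move left to (3,2)
Step 4: enter (3,2), '.' pass, move left to (3,1)
Step 5: enter (3,1), '.' pass, move left to (3,0)
Step 6: enter (3,0), '^' forces left->up, move up to (2,0)
Step 7: enter (2,0), '.' pass, move up to (1,0)
Step 8: enter (1,0), '.' pass, move up to (0,0)
Step 9: enter (0,0), '.' pass, move up to (-1,0)
Step 10: at (-1,0) — EXIT via top edge, pos 0

Answer: exits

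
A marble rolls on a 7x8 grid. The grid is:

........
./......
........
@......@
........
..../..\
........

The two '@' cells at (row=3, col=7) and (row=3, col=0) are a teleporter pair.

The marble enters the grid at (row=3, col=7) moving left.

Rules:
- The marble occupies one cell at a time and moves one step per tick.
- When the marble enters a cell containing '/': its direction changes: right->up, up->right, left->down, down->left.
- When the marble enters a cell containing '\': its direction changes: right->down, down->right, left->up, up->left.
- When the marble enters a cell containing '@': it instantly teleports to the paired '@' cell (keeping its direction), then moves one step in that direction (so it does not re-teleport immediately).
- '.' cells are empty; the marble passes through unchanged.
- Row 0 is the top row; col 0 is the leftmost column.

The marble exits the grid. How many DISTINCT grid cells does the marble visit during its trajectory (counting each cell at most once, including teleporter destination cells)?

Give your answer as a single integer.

Step 1: enter (3,7), '@' teleport (3,7)->(3,0), also enter (3,0), move left to (3,-1)
Step 2: at (3,-1) — EXIT via left edge, pos 3
Distinct cells visited: 2 (path length 2)

Answer: 2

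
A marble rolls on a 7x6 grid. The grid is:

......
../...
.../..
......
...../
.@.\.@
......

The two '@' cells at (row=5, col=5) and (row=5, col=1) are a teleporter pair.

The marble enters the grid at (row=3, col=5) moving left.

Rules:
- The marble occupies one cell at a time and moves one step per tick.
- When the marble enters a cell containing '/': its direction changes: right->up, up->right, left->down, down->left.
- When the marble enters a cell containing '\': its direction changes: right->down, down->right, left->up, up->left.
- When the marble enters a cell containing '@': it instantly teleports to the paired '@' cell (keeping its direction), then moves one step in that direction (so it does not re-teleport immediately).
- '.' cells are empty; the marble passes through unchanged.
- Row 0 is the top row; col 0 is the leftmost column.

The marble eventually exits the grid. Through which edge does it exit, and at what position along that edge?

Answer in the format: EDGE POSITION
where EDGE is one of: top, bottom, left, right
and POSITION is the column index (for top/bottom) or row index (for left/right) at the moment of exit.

Answer: left 3

Derivation:
Step 1: enter (3,5), '.' pass, move left to (3,4)
Step 2: enter (3,4), '.' pass, move left to (3,3)
Step 3: enter (3,3), '.' pass, move left to (3,2)
Step 4: enter (3,2), '.' pass, move left to (3,1)
Step 5: enter (3,1), '.' pass, move left to (3,0)
Step 6: enter (3,0), '.' pass, move left to (3,-1)
Step 7: at (3,-1) — EXIT via left edge, pos 3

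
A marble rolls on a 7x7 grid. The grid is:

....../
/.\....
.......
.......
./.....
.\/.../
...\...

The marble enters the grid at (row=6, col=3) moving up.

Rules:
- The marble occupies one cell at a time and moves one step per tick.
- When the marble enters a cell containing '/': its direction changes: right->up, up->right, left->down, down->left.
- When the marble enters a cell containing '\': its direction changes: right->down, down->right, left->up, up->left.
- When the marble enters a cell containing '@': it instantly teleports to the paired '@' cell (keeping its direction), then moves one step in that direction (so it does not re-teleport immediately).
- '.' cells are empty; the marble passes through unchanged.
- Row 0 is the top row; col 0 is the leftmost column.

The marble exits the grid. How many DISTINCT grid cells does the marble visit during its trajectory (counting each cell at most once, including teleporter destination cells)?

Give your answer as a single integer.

Answer: 4

Derivation:
Step 1: enter (6,3), '\' deflects up->left, move left to (6,2)
Step 2: enter (6,2), '.' pass, move left to (6,1)
Step 3: enter (6,1), '.' pass, move left to (6,0)
Step 4: enter (6,0), '.' pass, move left to (6,-1)
Step 5: at (6,-1) — EXIT via left edge, pos 6
Distinct cells visited: 4 (path length 4)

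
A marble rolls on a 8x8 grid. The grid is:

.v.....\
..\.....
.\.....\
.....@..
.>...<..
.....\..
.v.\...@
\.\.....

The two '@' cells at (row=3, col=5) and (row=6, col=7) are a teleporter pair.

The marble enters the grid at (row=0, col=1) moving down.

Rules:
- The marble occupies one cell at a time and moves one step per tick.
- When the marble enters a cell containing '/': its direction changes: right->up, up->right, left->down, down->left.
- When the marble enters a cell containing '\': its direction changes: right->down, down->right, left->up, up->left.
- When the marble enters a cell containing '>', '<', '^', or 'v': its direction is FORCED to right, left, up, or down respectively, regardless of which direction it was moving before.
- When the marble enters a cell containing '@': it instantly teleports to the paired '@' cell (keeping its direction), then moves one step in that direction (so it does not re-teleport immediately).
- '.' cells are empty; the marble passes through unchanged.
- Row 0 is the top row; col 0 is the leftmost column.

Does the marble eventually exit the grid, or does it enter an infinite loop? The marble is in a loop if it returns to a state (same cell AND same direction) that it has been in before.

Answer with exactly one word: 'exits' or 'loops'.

Answer: loops

Derivation:
Step 1: enter (0,1), 'v' forces down->down, move down to (1,1)
Step 2: enter (1,1), '.' pass, move down to (2,1)
Step 3: enter (2,1), '\' deflects down->right, move right to (2,2)
Step 4: enter (2,2), '.' pass, move right to (2,3)
Step 5: enter (2,3), '.' pass, move right to (2,4)
Step 6: enter (2,4), '.' pass, move right to (2,5)
Step 7: enter (2,5), '.' pass, move right to (2,6)
Step 8: enter (2,6), '.' pass, move right to (2,7)
Step 9: enter (2,7), '\' deflects right->down, move down to (3,7)
Step 10: enter (3,7), '.' pass, move down to (4,7)
Step 11: enter (4,7), '.' pass, move down to (5,7)
Step 12: enter (5,7), '.' pass, move down to (6,7)
Step 13: enter (6,7), '@' teleport (6,7)->(3,5), also enter (3,5), move down to (4,5)
Step 14: enter (4,5), '<' forces down->left, move left to (4,4)
Step 15: enter (4,4), '.' pass, move left to (4,3)
Step 16: enter (4,3), '.' pass, move left to (4,2)
Step 17: enter (4,2), '.' pass, move left to (4,1)
Step 18: enter (4,1), '>' forces left->right, move right to (4,2)
Step 19: enter (4,2), '.' pass, move right to (4,3)
Step 20: enter (4,3), '.' pass, move right to (4,4)
Step 21: enter (4,4), '.' pass, move right to (4,5)
Step 22: enter (4,5), '<' forces right->left, move left to (4,4)
Step 23: at (4,4) dir=left — LOOP DETECTED (seen before)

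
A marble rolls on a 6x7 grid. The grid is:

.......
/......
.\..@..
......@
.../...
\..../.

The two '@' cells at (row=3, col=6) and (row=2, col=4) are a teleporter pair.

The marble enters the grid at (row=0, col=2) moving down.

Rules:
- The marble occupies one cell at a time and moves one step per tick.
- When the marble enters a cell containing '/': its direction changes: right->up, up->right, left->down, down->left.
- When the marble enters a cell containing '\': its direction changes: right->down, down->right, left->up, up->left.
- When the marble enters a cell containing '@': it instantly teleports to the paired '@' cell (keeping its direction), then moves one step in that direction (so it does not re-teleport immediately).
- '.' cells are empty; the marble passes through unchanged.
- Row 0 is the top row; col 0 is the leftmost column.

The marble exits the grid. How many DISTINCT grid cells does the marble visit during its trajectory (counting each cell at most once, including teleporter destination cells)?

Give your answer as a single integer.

Answer: 6

Derivation:
Step 1: enter (0,2), '.' pass, move down to (1,2)
Step 2: enter (1,2), '.' pass, move down to (2,2)
Step 3: enter (2,2), '.' pass, move down to (3,2)
Step 4: enter (3,2), '.' pass, move down to (4,2)
Step 5: enter (4,2), '.' pass, move down to (5,2)
Step 6: enter (5,2), '.' pass, move down to (6,2)
Step 7: at (6,2) — EXIT via bottom edge, pos 2
Distinct cells visited: 6 (path length 6)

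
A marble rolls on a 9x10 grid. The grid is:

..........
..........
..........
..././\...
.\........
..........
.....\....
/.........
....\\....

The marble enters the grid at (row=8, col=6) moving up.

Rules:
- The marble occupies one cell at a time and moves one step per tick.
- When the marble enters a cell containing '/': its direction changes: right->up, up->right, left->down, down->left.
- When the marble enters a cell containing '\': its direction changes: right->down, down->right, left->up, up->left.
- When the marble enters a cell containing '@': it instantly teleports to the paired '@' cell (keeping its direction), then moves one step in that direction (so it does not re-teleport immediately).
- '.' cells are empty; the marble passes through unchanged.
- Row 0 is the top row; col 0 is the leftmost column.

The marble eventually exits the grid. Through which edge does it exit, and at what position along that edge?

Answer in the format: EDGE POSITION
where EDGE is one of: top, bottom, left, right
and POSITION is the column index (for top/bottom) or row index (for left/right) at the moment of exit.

Answer: right 6

Derivation:
Step 1: enter (8,6), '.' pass, move up to (7,6)
Step 2: enter (7,6), '.' pass, move up to (6,6)
Step 3: enter (6,6), '.' pass, move up to (5,6)
Step 4: enter (5,6), '.' pass, move up to (4,6)
Step 5: enter (4,6), '.' pass, move up to (3,6)
Step 6: enter (3,6), '\' deflects up->left, move left to (3,5)
Step 7: enter (3,5), '/' deflects left->down, move down to (4,5)
Step 8: enter (4,5), '.' pass, move down to (5,5)
Step 9: enter (5,5), '.' pass, move down to (6,5)
Step 10: enter (6,5), '\' deflects down->right, move right to (6,6)
Step 11: enter (6,6), '.' pass, move right to (6,7)
Step 12: enter (6,7), '.' pass, move right to (6,8)
Step 13: enter (6,8), '.' pass, move right to (6,9)
Step 14: enter (6,9), '.' pass, move right to (6,10)
Step 15: at (6,10) — EXIT via right edge, pos 6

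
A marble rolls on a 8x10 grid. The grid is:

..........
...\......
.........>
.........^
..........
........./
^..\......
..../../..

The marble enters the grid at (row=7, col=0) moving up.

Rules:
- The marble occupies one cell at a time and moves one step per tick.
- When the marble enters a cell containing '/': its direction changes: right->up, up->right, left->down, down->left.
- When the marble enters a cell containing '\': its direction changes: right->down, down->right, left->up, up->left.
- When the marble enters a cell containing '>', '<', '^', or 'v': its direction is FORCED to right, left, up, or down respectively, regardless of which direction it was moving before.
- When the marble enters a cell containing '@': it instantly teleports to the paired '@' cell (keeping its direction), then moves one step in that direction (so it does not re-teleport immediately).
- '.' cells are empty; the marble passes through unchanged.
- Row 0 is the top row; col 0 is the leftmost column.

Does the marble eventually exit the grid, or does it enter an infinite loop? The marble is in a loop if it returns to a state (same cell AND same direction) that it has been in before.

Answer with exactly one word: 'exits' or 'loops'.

Step 1: enter (7,0), '.' pass, move up to (6,0)
Step 2: enter (6,0), '^' forces up->up, move up to (5,0)
Step 3: enter (5,0), '.' pass, move up to (4,0)
Step 4: enter (4,0), '.' pass, move up to (3,0)
Step 5: enter (3,0), '.' pass, move up to (2,0)
Step 6: enter (2,0), '.' pass, move up to (1,0)
Step 7: enter (1,0), '.' pass, move up to (0,0)
Step 8: enter (0,0), '.' pass, move up to (-1,0)
Step 9: at (-1,0) — EXIT via top edge, pos 0

Answer: exits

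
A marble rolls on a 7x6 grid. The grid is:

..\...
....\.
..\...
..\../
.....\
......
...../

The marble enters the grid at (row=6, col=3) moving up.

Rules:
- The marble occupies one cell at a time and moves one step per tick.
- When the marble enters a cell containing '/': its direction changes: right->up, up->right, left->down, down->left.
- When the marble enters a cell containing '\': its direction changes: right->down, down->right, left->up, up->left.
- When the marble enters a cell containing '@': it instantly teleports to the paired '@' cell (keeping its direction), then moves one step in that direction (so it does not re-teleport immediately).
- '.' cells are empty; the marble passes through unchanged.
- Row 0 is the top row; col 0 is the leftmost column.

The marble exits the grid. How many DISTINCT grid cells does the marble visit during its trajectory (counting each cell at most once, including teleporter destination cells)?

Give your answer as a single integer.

Step 1: enter (6,3), '.' pass, move up to (5,3)
Step 2: enter (5,3), '.' pass, move up to (4,3)
Step 3: enter (4,3), '.' pass, move up to (3,3)
Step 4: enter (3,3), '.' pass, move up to (2,3)
Step 5: enter (2,3), '.' pass, move up to (1,3)
Step 6: enter (1,3), '.' pass, move up to (0,3)
Step 7: enter (0,3), '.' pass, move up to (-1,3)
Step 8: at (-1,3) — EXIT via top edge, pos 3
Distinct cells visited: 7 (path length 7)

Answer: 7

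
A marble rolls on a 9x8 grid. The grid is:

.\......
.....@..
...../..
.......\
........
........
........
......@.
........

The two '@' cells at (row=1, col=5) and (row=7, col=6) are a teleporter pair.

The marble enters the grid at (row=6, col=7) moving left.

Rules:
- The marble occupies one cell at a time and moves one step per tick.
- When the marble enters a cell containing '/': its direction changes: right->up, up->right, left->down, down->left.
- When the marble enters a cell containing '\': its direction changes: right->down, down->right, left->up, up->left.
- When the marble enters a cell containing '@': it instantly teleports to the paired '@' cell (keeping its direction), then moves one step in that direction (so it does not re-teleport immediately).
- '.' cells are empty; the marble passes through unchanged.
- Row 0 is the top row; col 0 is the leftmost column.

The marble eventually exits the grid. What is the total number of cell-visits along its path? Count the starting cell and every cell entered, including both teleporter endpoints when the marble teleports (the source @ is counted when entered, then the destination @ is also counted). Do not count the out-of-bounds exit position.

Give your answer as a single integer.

Step 1: enter (6,7), '.' pass, move left to (6,6)
Step 2: enter (6,6), '.' pass, move left to (6,5)
Step 3: enter (6,5), '.' pass, move left to (6,4)
Step 4: enter (6,4), '.' pass, move left to (6,3)
Step 5: enter (6,3), '.' pass, move left to (6,2)
Step 6: enter (6,2), '.' pass, move left to (6,1)
Step 7: enter (6,1), '.' pass, move left to (6,0)
Step 8: enter (6,0), '.' pass, move left to (6,-1)
Step 9: at (6,-1) — EXIT via left edge, pos 6
Path length (cell visits): 8

Answer: 8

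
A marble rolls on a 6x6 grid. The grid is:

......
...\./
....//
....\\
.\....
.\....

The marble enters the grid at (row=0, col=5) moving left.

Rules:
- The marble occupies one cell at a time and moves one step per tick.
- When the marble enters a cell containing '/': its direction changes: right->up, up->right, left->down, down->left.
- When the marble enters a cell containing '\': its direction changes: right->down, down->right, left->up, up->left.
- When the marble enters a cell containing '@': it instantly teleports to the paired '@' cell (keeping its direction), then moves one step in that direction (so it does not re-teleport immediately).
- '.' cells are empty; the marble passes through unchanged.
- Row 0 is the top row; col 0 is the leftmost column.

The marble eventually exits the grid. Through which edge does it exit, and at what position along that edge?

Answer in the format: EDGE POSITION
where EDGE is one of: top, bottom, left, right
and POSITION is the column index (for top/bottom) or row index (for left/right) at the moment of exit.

Step 1: enter (0,5), '.' pass, move left to (0,4)
Step 2: enter (0,4), '.' pass, move left to (0,3)
Step 3: enter (0,3), '.' pass, move left to (0,2)
Step 4: enter (0,2), '.' pass, move left to (0,1)
Step 5: enter (0,1), '.' pass, move left to (0,0)
Step 6: enter (0,0), '.' pass, move left to (0,-1)
Step 7: at (0,-1) — EXIT via left edge, pos 0

Answer: left 0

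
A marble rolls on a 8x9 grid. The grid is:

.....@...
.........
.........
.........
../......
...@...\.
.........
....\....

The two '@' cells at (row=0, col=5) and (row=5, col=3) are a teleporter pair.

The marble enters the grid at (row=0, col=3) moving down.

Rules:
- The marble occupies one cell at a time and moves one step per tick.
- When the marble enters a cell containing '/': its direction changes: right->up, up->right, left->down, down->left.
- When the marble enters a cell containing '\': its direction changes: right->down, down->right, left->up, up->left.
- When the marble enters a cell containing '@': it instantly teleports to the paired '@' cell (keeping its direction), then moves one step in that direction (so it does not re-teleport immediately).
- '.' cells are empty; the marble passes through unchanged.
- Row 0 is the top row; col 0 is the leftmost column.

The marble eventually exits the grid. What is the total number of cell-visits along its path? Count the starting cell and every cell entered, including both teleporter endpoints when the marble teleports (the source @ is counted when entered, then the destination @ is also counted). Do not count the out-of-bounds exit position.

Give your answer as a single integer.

Step 1: enter (0,3), '.' pass, move down to (1,3)
Step 2: enter (1,3), '.' pass, move down to (2,3)
Step 3: enter (2,3), '.' pass, move down to (3,3)
Step 4: enter (3,3), '.' pass, move down to (4,3)
Step 5: enter (4,3), '.' pass, move down to (5,3)
Step 6: enter (5,3), '@' teleport (5,3)->(0,5), also enter (0,5), move down to (1,5)
Step 7: enter (1,5), '.' pass, move down to (2,5)
Step 8: enter (2,5), '.' pass, move down to (3,5)
Step 9: enter (3,5), '.' pass, move down to (4,5)
Step 10: enter (4,5), '.' pass, move down to (5,5)
Step 11: enter (5,5), '.' pass, move down to (6,5)
Step 12: enter (6,5), '.' pass, move down to (7,5)
Step 13: enter (7,5), '.' pass, move down to (8,5)
Step 14: at (8,5) — EXIT via bottom edge, pos 5
Path length (cell visits): 14

Answer: 14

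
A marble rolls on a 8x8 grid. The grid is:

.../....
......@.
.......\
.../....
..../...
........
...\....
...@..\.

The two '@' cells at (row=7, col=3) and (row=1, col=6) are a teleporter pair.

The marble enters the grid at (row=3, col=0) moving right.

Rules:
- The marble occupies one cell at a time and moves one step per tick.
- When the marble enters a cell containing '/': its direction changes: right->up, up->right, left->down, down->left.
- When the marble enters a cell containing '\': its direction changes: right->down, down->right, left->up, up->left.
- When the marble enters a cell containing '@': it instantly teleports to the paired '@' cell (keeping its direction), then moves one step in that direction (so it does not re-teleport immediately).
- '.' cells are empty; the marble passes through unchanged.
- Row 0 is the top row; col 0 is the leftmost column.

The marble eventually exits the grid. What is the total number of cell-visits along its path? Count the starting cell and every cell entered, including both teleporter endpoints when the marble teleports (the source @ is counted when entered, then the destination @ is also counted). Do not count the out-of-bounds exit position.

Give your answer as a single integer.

Answer: 11

Derivation:
Step 1: enter (3,0), '.' pass, move right to (3,1)
Step 2: enter (3,1), '.' pass, move right to (3,2)
Step 3: enter (3,2), '.' pass, move right to (3,3)
Step 4: enter (3,3), '/' deflects right->up, move up to (2,3)
Step 5: enter (2,3), '.' pass, move up to (1,3)
Step 6: enter (1,3), '.' pass, move up to (0,3)
Step 7: enter (0,3), '/' deflects up->right, move right to (0,4)
Step 8: enter (0,4), '.' pass, move right to (0,5)
Step 9: enter (0,5), '.' pass, move right to (0,6)
Step 10: enter (0,6), '.' pass, move right to (0,7)
Step 11: enter (0,7), '.' pass, move right to (0,8)
Step 12: at (0,8) — EXIT via right edge, pos 0
Path length (cell visits): 11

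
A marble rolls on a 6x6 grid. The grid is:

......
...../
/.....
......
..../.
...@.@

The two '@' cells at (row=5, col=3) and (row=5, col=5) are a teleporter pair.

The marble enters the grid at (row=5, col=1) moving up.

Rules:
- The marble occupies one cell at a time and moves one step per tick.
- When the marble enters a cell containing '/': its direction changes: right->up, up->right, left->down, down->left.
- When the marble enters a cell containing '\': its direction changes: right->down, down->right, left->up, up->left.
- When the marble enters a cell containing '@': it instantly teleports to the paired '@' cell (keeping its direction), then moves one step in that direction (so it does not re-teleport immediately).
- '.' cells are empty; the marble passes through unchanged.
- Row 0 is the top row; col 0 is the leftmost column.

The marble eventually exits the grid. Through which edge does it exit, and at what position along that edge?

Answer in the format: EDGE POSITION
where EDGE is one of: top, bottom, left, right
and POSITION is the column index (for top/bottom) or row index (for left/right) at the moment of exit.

Answer: top 1

Derivation:
Step 1: enter (5,1), '.' pass, move up to (4,1)
Step 2: enter (4,1), '.' pass, move up to (3,1)
Step 3: enter (3,1), '.' pass, move up to (2,1)
Step 4: enter (2,1), '.' pass, move up to (1,1)
Step 5: enter (1,1), '.' pass, move up to (0,1)
Step 6: enter (0,1), '.' pass, move up to (-1,1)
Step 7: at (-1,1) — EXIT via top edge, pos 1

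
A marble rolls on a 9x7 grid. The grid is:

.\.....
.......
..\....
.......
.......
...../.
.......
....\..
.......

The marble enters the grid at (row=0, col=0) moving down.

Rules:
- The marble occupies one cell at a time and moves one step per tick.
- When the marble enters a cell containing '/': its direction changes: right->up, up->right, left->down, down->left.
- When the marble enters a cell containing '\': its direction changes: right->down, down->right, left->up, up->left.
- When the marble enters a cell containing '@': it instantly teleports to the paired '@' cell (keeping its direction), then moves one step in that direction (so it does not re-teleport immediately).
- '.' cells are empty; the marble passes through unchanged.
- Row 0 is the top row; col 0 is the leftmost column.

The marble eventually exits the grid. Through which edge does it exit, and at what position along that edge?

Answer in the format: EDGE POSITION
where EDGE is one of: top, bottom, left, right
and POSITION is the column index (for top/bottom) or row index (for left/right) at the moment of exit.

Answer: bottom 0

Derivation:
Step 1: enter (0,0), '.' pass, move down to (1,0)
Step 2: enter (1,0), '.' pass, move down to (2,0)
Step 3: enter (2,0), '.' pass, move down to (3,0)
Step 4: enter (3,0), '.' pass, move down to (4,0)
Step 5: enter (4,0), '.' pass, move down to (5,0)
Step 6: enter (5,0), '.' pass, move down to (6,0)
Step 7: enter (6,0), '.' pass, move down to (7,0)
Step 8: enter (7,0), '.' pass, move down to (8,0)
Step 9: enter (8,0), '.' pass, move down to (9,0)
Step 10: at (9,0) — EXIT via bottom edge, pos 0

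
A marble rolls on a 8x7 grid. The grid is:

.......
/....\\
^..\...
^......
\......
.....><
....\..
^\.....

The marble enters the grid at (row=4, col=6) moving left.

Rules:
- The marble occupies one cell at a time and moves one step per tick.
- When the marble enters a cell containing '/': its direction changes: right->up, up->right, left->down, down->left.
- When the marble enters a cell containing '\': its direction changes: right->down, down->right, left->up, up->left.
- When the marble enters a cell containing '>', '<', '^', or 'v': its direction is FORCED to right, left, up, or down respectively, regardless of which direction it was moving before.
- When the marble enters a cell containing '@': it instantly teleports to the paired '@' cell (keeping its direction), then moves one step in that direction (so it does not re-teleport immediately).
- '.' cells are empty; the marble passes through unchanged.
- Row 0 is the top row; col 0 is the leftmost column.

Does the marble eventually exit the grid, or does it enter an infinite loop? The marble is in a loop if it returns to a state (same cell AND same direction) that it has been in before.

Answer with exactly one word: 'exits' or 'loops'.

Step 1: enter (4,6), '.' pass, move left to (4,5)
Step 2: enter (4,5), '.' pass, move left to (4,4)
Step 3: enter (4,4), '.' pass, move left to (4,3)
Step 4: enter (4,3), '.' pass, move left to (4,2)
Step 5: enter (4,2), '.' pass, move left to (4,1)
Step 6: enter (4,1), '.' pass, move left to (4,0)
Step 7: enter (4,0), '\' deflects left->up, move up to (3,0)
Step 8: enter (3,0), '^' forces up->up, move up to (2,0)
Step 9: enter (2,0), '^' forces up->up, move up to (1,0)
Step 10: enter (1,0), '/' deflects up->right, move right to (1,1)
Step 11: enter (1,1), '.' pass, move right to (1,2)
Step 12: enter (1,2), '.' pass, move right to (1,3)
Step 13: enter (1,3), '.' pass, move right to (1,4)
Step 14: enter (1,4), '.' pass, move right to (1,5)
Step 15: enter (1,5), '\' deflects right->down, move down to (2,5)
Step 16: enter (2,5), '.' pass, move down to (3,5)
Step 17: enter (3,5), '.' pass, move down to (4,5)
Step 18: enter (4,5), '.' pass, move down to (5,5)
Step 19: enter (5,5), '>' forces down->right, move right to (5,6)
Step 20: enter (5,6), '<' forces right->left, move left to (5,5)
Step 21: enter (5,5), '>' forces left->right, move right to (5,6)
Step 22: at (5,6) dir=right — LOOP DETECTED (seen before)

Answer: loops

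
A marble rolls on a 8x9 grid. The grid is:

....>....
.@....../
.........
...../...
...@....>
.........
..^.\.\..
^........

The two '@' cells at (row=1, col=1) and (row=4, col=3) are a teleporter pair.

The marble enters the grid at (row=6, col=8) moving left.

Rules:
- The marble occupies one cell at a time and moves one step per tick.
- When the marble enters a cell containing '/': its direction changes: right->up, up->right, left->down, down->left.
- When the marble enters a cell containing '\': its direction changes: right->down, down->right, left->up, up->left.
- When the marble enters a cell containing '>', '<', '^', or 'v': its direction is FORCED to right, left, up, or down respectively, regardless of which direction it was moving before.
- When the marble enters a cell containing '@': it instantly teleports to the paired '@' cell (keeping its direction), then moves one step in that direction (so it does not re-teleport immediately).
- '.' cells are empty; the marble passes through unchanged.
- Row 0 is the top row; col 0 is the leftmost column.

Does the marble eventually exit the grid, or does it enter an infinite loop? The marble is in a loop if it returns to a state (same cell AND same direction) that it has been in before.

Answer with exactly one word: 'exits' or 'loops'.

Answer: exits

Derivation:
Step 1: enter (6,8), '.' pass, move left to (6,7)
Step 2: enter (6,7), '.' pass, move left to (6,6)
Step 3: enter (6,6), '\' deflects left->up, move up to (5,6)
Step 4: enter (5,6), '.' pass, move up to (4,6)
Step 5: enter (4,6), '.' pass, move up to (3,6)
Step 6: enter (3,6), '.' pass, move up to (2,6)
Step 7: enter (2,6), '.' pass, move up to (1,6)
Step 8: enter (1,6), '.' pass, move up to (0,6)
Step 9: enter (0,6), '.' pass, move up to (-1,6)
Step 10: at (-1,6) — EXIT via top edge, pos 6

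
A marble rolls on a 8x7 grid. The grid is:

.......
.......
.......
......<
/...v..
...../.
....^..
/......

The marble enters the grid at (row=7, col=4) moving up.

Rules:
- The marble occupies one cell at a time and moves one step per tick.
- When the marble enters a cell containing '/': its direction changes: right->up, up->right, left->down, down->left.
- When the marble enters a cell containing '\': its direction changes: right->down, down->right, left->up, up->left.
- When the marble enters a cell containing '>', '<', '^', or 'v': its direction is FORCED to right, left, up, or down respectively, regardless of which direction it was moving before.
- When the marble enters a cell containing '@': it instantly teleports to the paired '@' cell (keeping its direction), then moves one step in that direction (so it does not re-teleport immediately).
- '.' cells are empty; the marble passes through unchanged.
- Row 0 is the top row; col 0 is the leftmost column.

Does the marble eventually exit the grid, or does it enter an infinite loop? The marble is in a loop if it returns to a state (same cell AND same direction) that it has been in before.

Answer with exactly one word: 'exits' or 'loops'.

Step 1: enter (7,4), '.' pass, move up to (6,4)
Step 2: enter (6,4), '^' forces up->up, move up to (5,4)
Step 3: enter (5,4), '.' pass, move up to (4,4)
Step 4: enter (4,4), 'v' forces up->down, move down to (5,4)
Step 5: enter (5,4), '.' pass, move down to (6,4)
Step 6: enter (6,4), '^' forces down->up, move up to (5,4)
Step 7: at (5,4) dir=up — LOOP DETECTED (seen before)

Answer: loops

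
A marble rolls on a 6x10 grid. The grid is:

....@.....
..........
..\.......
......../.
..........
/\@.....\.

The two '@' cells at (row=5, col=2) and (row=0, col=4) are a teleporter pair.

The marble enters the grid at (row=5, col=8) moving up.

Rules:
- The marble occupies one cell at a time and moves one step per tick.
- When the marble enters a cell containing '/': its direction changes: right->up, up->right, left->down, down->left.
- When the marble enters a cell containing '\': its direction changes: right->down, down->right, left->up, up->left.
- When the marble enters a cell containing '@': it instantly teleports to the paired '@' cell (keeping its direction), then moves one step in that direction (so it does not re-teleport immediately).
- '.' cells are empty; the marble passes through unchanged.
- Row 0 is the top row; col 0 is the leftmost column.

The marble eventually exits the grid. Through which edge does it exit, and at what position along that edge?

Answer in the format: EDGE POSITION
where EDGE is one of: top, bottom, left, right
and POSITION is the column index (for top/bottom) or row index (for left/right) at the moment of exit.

Step 1: enter (5,8), '\' deflects up->left, move left to (5,7)
Step 2: enter (5,7), '.' pass, move left to (5,6)
Step 3: enter (5,6), '.' pass, move left to (5,5)
Step 4: enter (5,5), '.' pass, move left to (5,4)
Step 5: enter (5,4), '.' pass, move left to (5,3)
Step 6: enter (5,3), '.' pass, move left to (5,2)
Step 7: enter (5,2), '@' teleport (5,2)->(0,4), also enter (0,4), move left to (0,3)
Step 8: enter (0,3), '.' pass, move left to (0,2)
Step 9: enter (0,2), '.' pass, move left to (0,1)
Step 10: enter (0,1), '.' pass, move left to (0,0)
Step 11: enter (0,0), '.' pass, move left to (0,-1)
Step 12: at (0,-1) — EXIT via left edge, pos 0

Answer: left 0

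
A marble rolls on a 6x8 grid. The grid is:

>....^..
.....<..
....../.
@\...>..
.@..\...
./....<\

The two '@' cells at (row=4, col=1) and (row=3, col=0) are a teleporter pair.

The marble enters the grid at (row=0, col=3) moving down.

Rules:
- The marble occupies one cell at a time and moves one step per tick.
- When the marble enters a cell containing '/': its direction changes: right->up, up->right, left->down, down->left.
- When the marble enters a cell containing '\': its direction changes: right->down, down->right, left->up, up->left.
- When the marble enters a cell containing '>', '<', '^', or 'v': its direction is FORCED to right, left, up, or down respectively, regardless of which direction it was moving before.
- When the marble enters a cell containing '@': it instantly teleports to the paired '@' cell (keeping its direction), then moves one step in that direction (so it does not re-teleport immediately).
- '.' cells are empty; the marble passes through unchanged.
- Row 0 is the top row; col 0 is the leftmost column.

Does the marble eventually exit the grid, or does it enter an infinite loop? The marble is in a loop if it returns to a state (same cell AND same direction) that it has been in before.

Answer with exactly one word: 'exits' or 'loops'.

Answer: exits

Derivation:
Step 1: enter (0,3), '.' pass, move down to (1,3)
Step 2: enter (1,3), '.' pass, move down to (2,3)
Step 3: enter (2,3), '.' pass, move down to (3,3)
Step 4: enter (3,3), '.' pass, move down to (4,3)
Step 5: enter (4,3), '.' pass, move down to (5,3)
Step 6: enter (5,3), '.' pass, move down to (6,3)
Step 7: at (6,3) — EXIT via bottom edge, pos 3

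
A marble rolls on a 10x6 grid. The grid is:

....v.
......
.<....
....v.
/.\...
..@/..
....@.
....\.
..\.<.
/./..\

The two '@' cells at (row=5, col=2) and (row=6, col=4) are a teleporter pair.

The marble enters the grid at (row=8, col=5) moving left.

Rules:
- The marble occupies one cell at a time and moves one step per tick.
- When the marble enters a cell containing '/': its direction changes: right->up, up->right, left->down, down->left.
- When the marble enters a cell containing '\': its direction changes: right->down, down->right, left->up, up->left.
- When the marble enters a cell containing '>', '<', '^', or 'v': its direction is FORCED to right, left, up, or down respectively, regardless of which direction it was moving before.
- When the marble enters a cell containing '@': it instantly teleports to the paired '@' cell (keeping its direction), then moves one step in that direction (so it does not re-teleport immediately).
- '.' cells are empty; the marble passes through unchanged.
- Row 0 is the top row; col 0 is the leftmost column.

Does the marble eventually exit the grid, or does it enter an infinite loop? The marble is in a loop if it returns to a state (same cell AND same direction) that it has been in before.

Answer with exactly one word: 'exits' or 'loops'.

Step 1: enter (8,5), '.' pass, move left to (8,4)
Step 2: enter (8,4), '<' forces left->left, move left to (8,3)
Step 3: enter (8,3), '.' pass, move left to (8,2)
Step 4: enter (8,2), '\' deflects left->up, move up to (7,2)
Step 5: enter (7,2), '.' pass, move up to (6,2)
Step 6: enter (6,2), '.' pass, move up to (5,2)
Step 7: enter (5,2), '@' teleport (5,2)->(6,4), also enter (6,4), move up to (5,4)
Step 8: enter (5,4), '.' pass, move up to (4,4)
Step 9: enter (4,4), '.' pass, move up to (3,4)
Step 10: enter (3,4), 'v' forces up->down, move down to (4,4)
Step 11: enter (4,4), '.' pass, move down to (5,4)
Step 12: enter (5,4), '.' pass, move down to (6,4)
Step 13: enter (6,4), '@' teleport (6,4)->(5,2), also enter (5,2), move down to (6,2)
Step 14: enter (6,2), '.' pass, move down to (7,2)
Step 15: enter (7,2), '.' pass, move down to (8,2)
Step 16: enter (8,2), '\' deflects down->right, move right to (8,3)
Step 17: enter (8,3), '.' pass, move right to (8,4)
Step 18: enter (8,4), '<' forces right->left, move left to (8,3)
Step 19: at (8,3) dir=left — LOOP DETECTED (seen before)

Answer: loops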